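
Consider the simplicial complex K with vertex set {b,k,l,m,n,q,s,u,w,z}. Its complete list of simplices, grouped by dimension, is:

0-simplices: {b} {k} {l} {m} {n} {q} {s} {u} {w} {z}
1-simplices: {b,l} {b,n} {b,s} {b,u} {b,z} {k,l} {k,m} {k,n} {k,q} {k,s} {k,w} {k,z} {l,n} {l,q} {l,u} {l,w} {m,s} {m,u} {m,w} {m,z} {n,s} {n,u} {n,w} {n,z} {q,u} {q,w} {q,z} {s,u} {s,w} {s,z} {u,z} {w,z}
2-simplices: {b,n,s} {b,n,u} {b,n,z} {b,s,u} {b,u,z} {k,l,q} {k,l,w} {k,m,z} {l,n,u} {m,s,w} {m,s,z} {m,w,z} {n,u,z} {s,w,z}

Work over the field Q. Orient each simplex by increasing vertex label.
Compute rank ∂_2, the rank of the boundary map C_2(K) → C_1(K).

n_0=10 n_1=32 n_2=14  [Q]
∂1: piv[bl,bn,bs,bu,bz,kl,km,kq,kw] rk=9  ker:kn,ks,kz,ln,lq,lu,lw,ms,mu,mw,mz,ns,nu,nw,nz,qu,qw,qz,su,sw,sz,uz,wz
∂2: piv[bns,bnu,bnz,bsu,buz,klq,klw,kmz,lnu,msw,msz,mwz] rk=12  ker:nuz,swz
rk∂_2=12

rank∂_2=12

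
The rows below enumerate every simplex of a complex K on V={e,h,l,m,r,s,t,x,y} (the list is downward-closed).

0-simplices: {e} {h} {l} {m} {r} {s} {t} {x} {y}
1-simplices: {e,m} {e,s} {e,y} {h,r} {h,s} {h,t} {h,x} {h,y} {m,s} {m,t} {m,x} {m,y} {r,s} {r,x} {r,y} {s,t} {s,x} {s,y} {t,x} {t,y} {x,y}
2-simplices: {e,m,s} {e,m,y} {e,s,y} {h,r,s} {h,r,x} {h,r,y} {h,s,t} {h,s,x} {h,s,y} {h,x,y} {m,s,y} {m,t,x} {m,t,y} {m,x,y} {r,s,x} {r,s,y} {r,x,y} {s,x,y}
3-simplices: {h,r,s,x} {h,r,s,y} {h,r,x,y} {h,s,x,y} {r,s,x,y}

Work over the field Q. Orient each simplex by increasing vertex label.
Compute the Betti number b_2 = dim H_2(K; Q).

n_0=9 n_1=21 n_2=18 n_3=5  [Q]
∂1: piv[em,es,ey,hr,hs,ht,hx] rk=7  ker:hy,ms,mt,mx,my,rs,rx,ry,st,sx,sy,tx,ty,xy
∂2: piv[ems,emy,esy,hrs,hrx,hry,hst,hsx,hsy,hxy,mtx,mty,mxy] rk=13  ker:msy,rsx,rsy,rxy,sxy
∂3: piv[hrsx,hrsy,hrxy,hsxy] rk=4  ker:rsxy
b_2=(18−13)−4=1

b_2=1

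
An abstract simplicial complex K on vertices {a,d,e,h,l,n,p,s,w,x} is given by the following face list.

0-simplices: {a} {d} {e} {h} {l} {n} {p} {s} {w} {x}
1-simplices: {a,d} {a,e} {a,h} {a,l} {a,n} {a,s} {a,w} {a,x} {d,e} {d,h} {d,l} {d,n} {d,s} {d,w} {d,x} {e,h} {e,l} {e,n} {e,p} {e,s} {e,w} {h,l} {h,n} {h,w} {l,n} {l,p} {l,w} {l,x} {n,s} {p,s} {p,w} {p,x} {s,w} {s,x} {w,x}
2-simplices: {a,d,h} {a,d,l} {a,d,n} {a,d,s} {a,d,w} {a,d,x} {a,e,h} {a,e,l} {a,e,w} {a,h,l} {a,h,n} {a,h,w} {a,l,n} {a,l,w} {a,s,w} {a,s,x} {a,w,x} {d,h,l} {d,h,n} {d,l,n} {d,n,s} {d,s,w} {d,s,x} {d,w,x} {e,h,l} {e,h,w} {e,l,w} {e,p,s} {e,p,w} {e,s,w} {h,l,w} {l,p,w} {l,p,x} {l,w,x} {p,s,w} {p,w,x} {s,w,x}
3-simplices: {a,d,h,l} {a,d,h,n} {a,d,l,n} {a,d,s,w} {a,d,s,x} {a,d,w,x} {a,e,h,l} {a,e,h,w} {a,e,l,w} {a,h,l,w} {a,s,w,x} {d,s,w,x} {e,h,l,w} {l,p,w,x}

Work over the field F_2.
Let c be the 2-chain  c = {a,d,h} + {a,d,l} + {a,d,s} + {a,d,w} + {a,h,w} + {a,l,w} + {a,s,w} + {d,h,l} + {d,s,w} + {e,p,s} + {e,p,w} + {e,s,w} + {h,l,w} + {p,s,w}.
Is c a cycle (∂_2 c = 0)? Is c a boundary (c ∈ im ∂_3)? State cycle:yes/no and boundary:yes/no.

n_0=10 n_1=35 n_2=37 n_3=14  [Z2]
∂1: piv[ad,ae,ah,al,an,as,aw,ax,ep] rk=9  ker:de,dh,dl,dn,ds,dw,dx,eh,el,en,es,ew,hl,hn,hw,ln,lp,lw,lx,ns,ps,pw,px,sw,sx,wx
∂2: piv[adh,adl,adn,ads,adw,adx,aeh,ael,aew,ahl,ahn,ahw,aln,alw,asw,asx,awx,dns,eps,epw,esw,lpw,lpx,lwx] rk=24  ker:dhl,dhn,dln,dsw,dsx,dwx,ehl,ehw,elw,hlw,psw,pwx,swx
∂3: piv[adhl,adhn,adln,adsw,adsx,adwx,aehl,aehw,aelw,ahlw,aswx,lpwx] rk=12  ker:dswx,ehlw
∂2c = 0
c vs im∂3: residual ≠ 0 ⇒ not boundary

cycle:yes boundary:no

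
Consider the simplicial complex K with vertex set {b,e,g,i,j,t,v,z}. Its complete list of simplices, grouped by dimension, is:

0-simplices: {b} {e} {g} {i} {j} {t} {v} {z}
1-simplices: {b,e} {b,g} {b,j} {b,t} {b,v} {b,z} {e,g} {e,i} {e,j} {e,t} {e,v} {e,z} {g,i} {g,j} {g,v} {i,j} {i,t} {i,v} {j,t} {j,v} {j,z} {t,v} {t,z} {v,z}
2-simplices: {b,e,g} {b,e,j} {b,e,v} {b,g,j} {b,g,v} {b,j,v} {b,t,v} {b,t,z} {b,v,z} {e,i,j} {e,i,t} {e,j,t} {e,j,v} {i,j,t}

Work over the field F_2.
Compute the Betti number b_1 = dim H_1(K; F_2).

n_0=8 n_1=24 n_2=14  [Z2]
∂1: piv[be,bg,bj,bt,bv,bz,ei] rk=7  ker:eg,ej,et,ev,ez,gi,gj,gv,ij,it,iv,jt,jv,jz,tv,tz,vz
∂2: piv[beg,bej,bev,bgj,bgv,bjv,btv,btz,bvz,eij,eit,ejt] rk=12  ker:ejv,ijt
b_1=(24−7)−12=5

b_1=5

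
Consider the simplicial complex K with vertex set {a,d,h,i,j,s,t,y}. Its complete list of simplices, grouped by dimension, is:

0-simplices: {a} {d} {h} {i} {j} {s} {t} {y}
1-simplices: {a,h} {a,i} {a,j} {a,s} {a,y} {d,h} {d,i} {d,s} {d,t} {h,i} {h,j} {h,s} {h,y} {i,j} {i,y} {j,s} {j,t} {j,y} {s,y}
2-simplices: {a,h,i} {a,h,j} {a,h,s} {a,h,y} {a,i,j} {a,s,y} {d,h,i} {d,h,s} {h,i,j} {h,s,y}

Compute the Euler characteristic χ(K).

n_0=8 n_1=19 n_2=10
χ=+8−19+10=-1

χ(K)=-1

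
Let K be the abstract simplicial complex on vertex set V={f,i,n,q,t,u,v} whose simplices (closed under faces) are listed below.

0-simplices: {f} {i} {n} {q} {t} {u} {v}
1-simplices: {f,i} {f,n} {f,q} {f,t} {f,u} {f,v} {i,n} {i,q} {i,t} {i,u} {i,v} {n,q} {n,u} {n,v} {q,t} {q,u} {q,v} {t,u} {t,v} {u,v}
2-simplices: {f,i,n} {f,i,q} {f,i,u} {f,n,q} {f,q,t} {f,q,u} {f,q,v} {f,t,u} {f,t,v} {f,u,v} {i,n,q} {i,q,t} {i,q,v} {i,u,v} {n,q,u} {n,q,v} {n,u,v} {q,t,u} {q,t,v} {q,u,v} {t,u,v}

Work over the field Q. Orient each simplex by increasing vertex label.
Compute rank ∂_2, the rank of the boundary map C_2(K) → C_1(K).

rank∂_2=14

n_0=7 n_1=20 n_2=21  [Q]
∂1: piv[fi,fn,fq,ft,fu,fv] rk=6  ker:in,iq,it,iu,iv,nq,nu,nv,qt,qu,qv,tu,tv,uv
∂2: piv[fin,fiq,fiu,fnq,fqt,fqu,fqv,ftu,ftv,fuv,iqt,iqv,nqu,nqv] rk=14  ker:inq,iuv,nuv,qtu,qtv,quv,tuv
rk∂_2=14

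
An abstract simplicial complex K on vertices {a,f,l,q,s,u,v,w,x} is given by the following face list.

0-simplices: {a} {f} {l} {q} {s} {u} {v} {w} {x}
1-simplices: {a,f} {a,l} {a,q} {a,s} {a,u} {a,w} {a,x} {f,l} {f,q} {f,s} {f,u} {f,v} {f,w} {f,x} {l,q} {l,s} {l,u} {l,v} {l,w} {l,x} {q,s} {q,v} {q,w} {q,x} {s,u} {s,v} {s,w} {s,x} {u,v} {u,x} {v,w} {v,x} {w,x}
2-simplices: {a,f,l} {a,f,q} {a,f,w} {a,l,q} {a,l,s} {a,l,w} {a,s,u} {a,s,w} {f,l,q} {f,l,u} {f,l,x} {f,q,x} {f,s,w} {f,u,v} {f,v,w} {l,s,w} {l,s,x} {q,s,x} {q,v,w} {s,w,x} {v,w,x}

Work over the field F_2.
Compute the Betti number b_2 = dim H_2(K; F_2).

n_0=9 n_1=33 n_2=21  [Z2]
∂1: piv[af,al,aq,as,au,aw,ax,fv] rk=8  ker:fl,fq,fs,fu,fw,fx,lq,ls,lu,lv,lw,lx,qs,qv,qw,qx,su,sv,sw,sx,uv,ux,vw,vx,wx
∂2: piv[afl,afq,afw,alq,als,alw,asu,asw,flu,flx,fqx,fsw,fuv,fvw,lsx,qsx,qvw,swx,vwx] rk=19  ker:flq,lsw
b_2=(21−19)−0=2

b_2=2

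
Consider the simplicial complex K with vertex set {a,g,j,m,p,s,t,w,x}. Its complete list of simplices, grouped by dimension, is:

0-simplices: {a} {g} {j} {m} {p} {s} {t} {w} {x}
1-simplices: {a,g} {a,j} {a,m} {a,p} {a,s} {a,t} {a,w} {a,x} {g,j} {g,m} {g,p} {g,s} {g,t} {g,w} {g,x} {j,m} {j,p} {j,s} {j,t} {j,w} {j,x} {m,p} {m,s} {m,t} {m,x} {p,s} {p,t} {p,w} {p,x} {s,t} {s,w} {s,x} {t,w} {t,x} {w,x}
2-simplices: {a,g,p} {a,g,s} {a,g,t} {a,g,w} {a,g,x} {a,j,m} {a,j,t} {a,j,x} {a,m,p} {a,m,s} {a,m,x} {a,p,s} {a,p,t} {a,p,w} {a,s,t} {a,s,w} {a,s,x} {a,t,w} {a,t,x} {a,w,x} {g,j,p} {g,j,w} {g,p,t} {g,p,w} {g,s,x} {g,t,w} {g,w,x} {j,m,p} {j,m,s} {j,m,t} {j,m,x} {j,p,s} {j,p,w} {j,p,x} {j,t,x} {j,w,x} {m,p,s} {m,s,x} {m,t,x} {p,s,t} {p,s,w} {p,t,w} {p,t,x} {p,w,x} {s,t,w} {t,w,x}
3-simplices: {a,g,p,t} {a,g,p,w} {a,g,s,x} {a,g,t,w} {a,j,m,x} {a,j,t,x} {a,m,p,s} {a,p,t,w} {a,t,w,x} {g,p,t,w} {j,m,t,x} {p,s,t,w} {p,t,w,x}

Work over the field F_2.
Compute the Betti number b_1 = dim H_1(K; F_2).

n_0=9 n_1=35 n_2=46 n_3=13  [Z2]
∂1: piv[ag,aj,am,ap,as,at,aw,ax] rk=8  ker:gj,gm,gp,gs,gt,gw,gx,jm,jp,js,jt,jw,jx,mp,ms,mt,mx,ps,pt,pw,px,st,sw,sx,tw,tx,wx
∂2: piv[agp,ags,agt,agw,agx,ajm,ajt,ajx,amp,ams,amx,aps,apt,apw,ast,asw,asx,atw,atx,awx,gjp,gjw,jmp,jms,jmt,jpx] rk=26  ker:gpt,gpw,gsx,gtw,gwx,jmx,jps,jpw,jtx,jwx,mps,msx,mtx,pst,psw,ptw,ptx,pwx,stw,twx
∂3: piv[agpt,agpw,agsx,agtw,ajmx,ajtx,amps,aptw,atwx,jmtx,pstw,ptwx] rk=12  ker:gptw
b_1=(35−8)−26=1

b_1=1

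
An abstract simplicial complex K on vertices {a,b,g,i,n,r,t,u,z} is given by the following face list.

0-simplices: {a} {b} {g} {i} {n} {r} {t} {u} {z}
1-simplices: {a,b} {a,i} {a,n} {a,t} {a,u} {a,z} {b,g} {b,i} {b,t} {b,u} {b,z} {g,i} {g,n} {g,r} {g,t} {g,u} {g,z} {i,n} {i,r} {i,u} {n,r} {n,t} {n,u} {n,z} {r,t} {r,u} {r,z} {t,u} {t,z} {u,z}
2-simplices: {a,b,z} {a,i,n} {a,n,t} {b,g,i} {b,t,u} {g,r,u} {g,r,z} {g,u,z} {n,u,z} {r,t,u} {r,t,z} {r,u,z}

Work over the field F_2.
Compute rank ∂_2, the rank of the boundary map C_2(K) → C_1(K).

rank∂_2=11

n_0=9 n_1=30 n_2=12  [Z2]
∂1: piv[ab,ai,an,at,au,az,bg,gr] rk=8  ker:bi,bt,bu,bz,gi,gn,gt,gu,gz,in,ir,iu,nr,nt,nu,nz,rt,ru,rz,tu,tz,uz
∂2: piv[abz,ain,ant,bgi,btu,gru,grz,guz,nuz,rtu,rtz] rk=11  ker:ruz
rk∂_2=11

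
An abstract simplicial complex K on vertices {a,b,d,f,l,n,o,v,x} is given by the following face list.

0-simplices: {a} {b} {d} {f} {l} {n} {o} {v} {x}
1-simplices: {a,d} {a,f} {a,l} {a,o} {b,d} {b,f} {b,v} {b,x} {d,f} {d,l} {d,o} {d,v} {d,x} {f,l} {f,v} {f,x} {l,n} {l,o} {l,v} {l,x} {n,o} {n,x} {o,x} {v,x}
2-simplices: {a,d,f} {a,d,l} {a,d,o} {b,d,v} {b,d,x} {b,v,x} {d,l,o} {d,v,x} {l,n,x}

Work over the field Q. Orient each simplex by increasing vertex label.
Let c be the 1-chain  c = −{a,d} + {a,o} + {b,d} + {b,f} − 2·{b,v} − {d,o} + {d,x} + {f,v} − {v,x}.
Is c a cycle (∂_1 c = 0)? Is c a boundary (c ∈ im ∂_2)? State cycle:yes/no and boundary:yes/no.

n_0=9 n_1=24 n_2=9  [Q]
∂1: piv[ad,af,al,ao,bd,bv,bx,ln] rk=8  ker:bf,df,dl,do,dv,dx,fl,fv,fx,lo,lv,lx,no,nx,ox,vx
∂2: piv[adf,adl,ado,bdv,bdx,bvx,dlo,lnx] rk=8  ker:dvx
∂1c = 0
c vs im∂2: residual ≠ 0 ⇒ not boundary

cycle:yes boundary:no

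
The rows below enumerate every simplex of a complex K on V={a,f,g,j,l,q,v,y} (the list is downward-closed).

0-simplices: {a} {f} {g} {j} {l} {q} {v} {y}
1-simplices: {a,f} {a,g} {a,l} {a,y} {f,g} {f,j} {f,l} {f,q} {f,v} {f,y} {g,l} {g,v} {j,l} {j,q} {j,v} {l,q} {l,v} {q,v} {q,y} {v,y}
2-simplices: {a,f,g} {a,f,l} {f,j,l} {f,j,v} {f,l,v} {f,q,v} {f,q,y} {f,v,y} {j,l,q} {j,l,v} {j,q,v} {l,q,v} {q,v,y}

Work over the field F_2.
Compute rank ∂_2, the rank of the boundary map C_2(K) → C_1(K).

rank∂_2=10

n_0=8 n_1=20 n_2=13  [Z2]
∂1: piv[af,ag,al,ay,fj,fq,fv] rk=7  ker:fg,fl,fy,gl,gv,jl,jq,jv,lq,lv,qv,qy,vy
∂2: piv[afg,afl,fjl,fjv,flv,fqv,fqy,fvy,jlq,jqv] rk=10  ker:jlv,lqv,qvy
rk∂_2=10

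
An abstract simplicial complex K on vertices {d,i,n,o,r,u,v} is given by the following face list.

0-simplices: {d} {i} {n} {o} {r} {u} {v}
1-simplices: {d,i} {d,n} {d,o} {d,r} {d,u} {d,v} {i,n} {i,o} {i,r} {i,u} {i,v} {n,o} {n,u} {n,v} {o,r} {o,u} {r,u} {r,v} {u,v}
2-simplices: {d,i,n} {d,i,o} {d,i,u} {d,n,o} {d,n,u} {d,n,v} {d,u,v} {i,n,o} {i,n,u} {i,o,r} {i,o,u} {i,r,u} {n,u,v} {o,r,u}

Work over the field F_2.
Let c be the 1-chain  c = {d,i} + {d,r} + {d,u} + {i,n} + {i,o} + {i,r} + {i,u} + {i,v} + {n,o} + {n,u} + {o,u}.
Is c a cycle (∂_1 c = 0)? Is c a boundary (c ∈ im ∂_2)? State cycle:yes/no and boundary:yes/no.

cycle:no boundary:no

n_0=7 n_1=19 n_2=14  [Z2]
∂1: piv[di,dn,do,dr,du,dv] rk=6  ker:in,io,ir,iu,iv,no,nu,nv,or,ou,ru,rv,uv
∂2: piv[din,dio,diu,dno,dnu,dnv,duv,ior,iou,iru] rk=10  ker:ino,inu,nuv,oru
∂1c = {d} + {n} + {o} + {v}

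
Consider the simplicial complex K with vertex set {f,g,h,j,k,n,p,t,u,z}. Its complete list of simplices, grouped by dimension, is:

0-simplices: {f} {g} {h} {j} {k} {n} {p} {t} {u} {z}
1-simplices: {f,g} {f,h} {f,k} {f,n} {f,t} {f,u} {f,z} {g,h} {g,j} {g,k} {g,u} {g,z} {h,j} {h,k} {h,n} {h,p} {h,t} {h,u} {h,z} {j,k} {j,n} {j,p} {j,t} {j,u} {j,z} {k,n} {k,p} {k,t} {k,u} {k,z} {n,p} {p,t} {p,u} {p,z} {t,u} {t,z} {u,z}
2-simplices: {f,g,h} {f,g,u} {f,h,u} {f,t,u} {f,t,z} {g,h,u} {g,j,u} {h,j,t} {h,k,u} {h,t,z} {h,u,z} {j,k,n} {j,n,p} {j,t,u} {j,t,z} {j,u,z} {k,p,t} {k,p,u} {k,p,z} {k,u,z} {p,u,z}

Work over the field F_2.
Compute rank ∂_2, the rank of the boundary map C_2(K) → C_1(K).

n_0=10 n_1=37 n_2=21  [Z2]
∂1: piv[fg,fh,fk,fn,ft,fu,fz,gj,hp] rk=9  ker:gh,gk,gu,gz,hj,hk,hn,ht,hu,hz,jk,jn,jp,jt,ju,jz,kn,kp,kt,ku,kz,np,pt,pu,pz,tu,tz,uz
∂2: piv[fgh,fgu,fhu,ftu,ftz,gju,hjt,hku,htz,huz,jkn,jnp,jtu,jtz,juz,kpt,kpu,kpz,kuz] rk=19  ker:ghu,puz
rk∂_2=19

rank∂_2=19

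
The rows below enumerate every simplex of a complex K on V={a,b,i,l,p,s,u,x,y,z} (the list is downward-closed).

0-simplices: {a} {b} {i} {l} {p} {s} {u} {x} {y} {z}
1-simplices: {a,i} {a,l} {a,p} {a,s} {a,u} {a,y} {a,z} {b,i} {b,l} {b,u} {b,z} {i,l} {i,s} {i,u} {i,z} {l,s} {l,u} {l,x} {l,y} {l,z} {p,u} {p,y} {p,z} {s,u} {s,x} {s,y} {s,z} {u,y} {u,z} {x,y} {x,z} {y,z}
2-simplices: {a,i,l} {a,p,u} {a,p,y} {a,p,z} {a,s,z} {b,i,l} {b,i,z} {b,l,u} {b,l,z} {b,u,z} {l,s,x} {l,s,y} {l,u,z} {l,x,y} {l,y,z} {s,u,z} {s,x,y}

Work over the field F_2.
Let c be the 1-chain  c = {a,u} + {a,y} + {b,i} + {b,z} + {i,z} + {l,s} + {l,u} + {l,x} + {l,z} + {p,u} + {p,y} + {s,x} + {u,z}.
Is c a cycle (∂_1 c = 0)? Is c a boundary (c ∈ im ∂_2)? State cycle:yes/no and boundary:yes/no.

n_0=10 n_1=32 n_2=17  [Z2]
∂1: piv[ai,al,ap,as,au,ay,az,bi,lx] rk=9  ker:bl,bu,bz,il,is,iu,iz,ls,lu,ly,lz,pu,py,pz,su,sx,sy,sz,uy,uz,xy,xz,yz
∂2: piv[ail,apu,apy,apz,asz,bil,biz,blu,blz,buz,lsx,lsy,lxy,lyz,suz] rk=15  ker:luz,sxy
∂1c = 0
c vs im∂2: reduces to 0 ⇒ boundary

cycle:yes boundary:yes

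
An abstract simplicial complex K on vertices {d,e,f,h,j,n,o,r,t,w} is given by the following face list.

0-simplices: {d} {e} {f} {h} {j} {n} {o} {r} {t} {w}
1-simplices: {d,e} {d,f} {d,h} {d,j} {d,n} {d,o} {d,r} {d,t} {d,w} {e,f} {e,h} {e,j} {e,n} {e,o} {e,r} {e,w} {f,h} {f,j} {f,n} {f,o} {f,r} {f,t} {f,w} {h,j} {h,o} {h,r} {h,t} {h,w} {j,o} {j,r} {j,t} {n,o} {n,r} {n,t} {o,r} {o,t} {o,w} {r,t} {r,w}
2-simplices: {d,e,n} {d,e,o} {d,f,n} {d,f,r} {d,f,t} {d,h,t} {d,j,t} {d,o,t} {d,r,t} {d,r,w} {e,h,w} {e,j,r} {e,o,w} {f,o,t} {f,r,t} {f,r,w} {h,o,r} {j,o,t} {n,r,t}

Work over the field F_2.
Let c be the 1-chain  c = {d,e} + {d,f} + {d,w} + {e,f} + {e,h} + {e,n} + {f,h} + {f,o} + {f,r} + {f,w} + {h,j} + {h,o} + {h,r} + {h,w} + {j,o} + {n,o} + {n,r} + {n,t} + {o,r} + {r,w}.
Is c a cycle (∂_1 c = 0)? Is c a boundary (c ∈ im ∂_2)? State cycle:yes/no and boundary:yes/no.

cycle:no boundary:no

n_0=10 n_1=39 n_2=19  [Z2]
∂1: piv[de,df,dh,dj,dn,do,dr,dt,dw] rk=9  ker:ef,eh,ej,en,eo,er,ew,fh,fj,fn,fo,fr,ft,fw,hj,ho,hr,ht,hw,jo,jr,jt,no,nr,nt,or,ot,ow,rt,rw
∂2: piv[den,deo,dfn,dfr,dft,dht,djt,dot,drt,drw,ehw,ejr,eow,fot,frw,hor,jot,nrt] rk=18  ker:frt
∂1c = {d} + {o} + {r} + {t}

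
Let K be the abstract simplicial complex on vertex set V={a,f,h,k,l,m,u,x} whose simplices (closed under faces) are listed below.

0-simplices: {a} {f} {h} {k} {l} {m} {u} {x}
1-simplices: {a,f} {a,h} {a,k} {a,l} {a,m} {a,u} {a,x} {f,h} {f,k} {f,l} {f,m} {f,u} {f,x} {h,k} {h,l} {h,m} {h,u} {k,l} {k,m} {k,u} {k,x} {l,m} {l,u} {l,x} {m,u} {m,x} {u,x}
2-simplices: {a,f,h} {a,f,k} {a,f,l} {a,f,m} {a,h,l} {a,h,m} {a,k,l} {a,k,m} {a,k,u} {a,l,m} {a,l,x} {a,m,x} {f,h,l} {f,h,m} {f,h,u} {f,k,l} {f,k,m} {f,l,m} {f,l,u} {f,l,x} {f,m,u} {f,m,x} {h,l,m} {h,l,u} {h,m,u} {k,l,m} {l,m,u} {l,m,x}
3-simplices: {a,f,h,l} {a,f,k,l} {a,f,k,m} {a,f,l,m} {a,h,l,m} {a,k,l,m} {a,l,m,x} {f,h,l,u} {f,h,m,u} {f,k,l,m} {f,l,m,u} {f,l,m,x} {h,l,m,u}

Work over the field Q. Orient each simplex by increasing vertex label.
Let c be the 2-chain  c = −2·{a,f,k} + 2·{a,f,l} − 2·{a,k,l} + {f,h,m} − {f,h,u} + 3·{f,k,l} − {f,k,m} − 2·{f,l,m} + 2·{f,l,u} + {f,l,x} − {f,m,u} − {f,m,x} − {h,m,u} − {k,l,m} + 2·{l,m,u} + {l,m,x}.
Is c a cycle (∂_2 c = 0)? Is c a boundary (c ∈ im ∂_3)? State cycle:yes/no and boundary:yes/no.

cycle:yes boundary:yes

n_0=8 n_1=27 n_2=28 n_3=13  [Q]
∂1: piv[af,ah,ak,al,am,au,ax] rk=7  ker:fh,fk,fl,fm,fu,fx,hk,hl,hm,hu,kl,km,ku,kx,lm,lu,lx,mu,mx,ux
∂2: piv[afh,afk,afl,afm,ahl,ahm,akl,akm,aku,alm,alx,amx,fhu,flu,flx,fmu] rk=16  ker:fhl,fhm,fkl,fkm,flm,fmx,hlm,hlu,hmu,klm,lmu,lmx
∂3: piv[afhl,afkl,afkm,aflm,ahlm,aklm,almx,fhlu,fhmu,flmu,flmx,hlmu] rk=12  ker:fklm
∂2c = 0
c vs im∂3: reduces to 0 ⇒ boundary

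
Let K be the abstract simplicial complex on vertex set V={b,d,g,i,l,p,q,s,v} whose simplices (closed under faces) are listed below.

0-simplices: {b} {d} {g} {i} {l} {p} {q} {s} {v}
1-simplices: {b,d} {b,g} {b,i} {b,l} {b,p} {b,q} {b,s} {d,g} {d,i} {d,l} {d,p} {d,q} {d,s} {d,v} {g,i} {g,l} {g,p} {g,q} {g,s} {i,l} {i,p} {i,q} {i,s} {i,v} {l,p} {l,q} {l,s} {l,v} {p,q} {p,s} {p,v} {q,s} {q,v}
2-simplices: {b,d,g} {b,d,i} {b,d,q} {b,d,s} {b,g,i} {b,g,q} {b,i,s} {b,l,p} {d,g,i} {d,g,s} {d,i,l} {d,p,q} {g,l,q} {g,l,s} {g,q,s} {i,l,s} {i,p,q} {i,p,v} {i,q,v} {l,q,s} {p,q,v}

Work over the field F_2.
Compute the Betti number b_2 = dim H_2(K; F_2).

n_0=9 n_1=33 n_2=21  [Z2]
∂1: piv[bd,bg,bi,bl,bp,bq,bs,dv] rk=8  ker:dg,di,dl,dp,dq,ds,gi,gl,gp,gq,gs,il,ip,iq,is,iv,lp,lq,ls,lv,pq,ps,pv,qs,qv
∂2: piv[bdg,bdi,bdq,bds,bgi,bgq,bis,blp,dgs,dil,dpq,glq,gls,gqs,ils,ipq,ipv,iqv] rk=18  ker:dgi,lqs,pqv
b_2=(21−18)−0=3

b_2=3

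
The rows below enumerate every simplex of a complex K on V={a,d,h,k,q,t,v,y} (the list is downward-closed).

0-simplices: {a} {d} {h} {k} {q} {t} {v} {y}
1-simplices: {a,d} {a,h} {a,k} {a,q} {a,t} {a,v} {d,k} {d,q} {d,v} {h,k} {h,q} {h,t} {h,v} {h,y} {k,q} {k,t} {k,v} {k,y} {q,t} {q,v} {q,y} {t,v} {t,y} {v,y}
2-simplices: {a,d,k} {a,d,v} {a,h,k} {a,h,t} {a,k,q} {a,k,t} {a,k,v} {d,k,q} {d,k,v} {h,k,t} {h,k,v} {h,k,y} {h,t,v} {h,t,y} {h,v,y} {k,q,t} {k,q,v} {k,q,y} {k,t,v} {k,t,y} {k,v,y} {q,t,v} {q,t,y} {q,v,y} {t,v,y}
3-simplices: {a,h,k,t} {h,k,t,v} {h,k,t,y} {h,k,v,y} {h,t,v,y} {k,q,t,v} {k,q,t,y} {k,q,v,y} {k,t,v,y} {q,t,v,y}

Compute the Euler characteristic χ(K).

χ(K)=-1

n_0=8 n_1=24 n_2=25 n_3=10
χ=+8−24+25−10=-1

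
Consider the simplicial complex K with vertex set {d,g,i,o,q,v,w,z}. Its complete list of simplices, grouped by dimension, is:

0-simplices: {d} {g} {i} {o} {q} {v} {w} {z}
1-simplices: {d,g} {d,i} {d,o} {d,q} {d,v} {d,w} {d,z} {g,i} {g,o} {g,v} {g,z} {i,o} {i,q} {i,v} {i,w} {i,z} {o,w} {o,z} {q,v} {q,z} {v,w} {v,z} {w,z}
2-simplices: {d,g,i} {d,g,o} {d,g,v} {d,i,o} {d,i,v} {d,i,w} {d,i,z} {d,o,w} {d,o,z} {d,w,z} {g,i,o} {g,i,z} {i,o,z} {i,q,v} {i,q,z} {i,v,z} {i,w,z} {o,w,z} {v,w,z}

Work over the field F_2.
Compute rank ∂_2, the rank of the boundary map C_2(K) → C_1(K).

rank∂_2=15

n_0=8 n_1=23 n_2=19  [Z2]
∂1: piv[dg,di,do,dq,dv,dw,dz] rk=7  ker:gi,go,gv,gz,io,iq,iv,iw,iz,ow,oz,qv,qz,vw,vz,wz
∂2: piv[dgi,dgo,dgv,dio,div,diw,diz,dow,doz,dwz,giz,iqv,iqz,ivz,vwz] rk=15  ker:gio,ioz,iwz,owz
rk∂_2=15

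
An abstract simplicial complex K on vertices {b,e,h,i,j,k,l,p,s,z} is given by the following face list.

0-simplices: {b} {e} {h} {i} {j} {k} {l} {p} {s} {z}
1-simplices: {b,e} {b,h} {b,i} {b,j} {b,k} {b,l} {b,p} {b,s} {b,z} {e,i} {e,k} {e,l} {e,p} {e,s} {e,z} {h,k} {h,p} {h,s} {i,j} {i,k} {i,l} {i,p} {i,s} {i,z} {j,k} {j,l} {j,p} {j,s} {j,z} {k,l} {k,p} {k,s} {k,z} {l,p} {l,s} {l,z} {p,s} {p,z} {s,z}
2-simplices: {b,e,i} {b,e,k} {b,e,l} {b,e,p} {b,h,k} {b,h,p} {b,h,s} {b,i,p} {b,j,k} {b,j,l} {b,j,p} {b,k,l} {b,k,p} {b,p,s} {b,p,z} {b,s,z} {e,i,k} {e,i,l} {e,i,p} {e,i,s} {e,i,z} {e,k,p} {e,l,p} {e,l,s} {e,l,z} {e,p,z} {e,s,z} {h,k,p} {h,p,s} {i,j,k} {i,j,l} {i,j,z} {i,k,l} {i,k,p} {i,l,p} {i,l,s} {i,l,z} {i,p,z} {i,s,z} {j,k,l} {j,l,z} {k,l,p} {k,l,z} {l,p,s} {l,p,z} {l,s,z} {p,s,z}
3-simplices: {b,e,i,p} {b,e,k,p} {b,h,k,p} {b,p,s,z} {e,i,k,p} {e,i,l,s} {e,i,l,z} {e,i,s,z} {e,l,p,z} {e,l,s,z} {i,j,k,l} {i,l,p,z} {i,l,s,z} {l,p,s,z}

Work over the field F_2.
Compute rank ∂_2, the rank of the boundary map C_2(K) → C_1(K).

n_0=10 n_1=39 n_2=47 n_3=14  [Z2]
∂1: piv[be,bh,bi,bj,bk,bl,bp,bs,bz] rk=9  ker:ei,ek,el,ep,es,ez,hk,hp,hs,ij,ik,il,ip,is,iz,jk,jl,jp,js,jz,kl,kp,ks,kz,lp,ls,lz,ps,pz,sz
∂2: piv[bei,bek,bel,bep,bhk,bhp,bhs,bip,bjk,bjl,bjp,bkl,bkp,bps,bpz,bsz,eik,eil,eis,eiz,elp,els,elz,epz,esz,ijk,ijz,klz] rk=28  ker:eip,ekp,hkp,hps,ijl,ikl,ikp,ilp,ils,ilz,ipz,isz,jkl,jlz,klp,lps,lpz,lsz,psz
∂3: piv[beip,bekp,bhkp,bpsz,eikp,eils,eilz,eisz,elpz,elsz,ijkl,ilpz,lpsz] rk=13  ker:ilsz
rk∂_2=28

rank∂_2=28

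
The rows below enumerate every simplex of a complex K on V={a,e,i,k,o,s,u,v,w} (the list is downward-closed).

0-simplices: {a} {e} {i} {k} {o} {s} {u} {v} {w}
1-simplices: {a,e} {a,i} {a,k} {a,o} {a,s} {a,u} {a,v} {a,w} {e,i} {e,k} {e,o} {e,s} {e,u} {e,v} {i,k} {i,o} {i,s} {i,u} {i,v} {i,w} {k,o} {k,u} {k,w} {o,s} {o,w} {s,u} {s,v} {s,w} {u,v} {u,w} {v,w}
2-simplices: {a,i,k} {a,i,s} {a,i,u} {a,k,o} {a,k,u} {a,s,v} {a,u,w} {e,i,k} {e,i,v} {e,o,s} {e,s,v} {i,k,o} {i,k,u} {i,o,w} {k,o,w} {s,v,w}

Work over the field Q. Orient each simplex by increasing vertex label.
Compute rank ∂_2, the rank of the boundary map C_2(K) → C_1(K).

n_0=9 n_1=31 n_2=16  [Q]
∂1: piv[ae,ai,ak,ao,as,au,av,aw] rk=8  ker:ei,ek,eo,es,eu,ev,ik,io,is,iu,iv,iw,ko,ku,kw,os,ow,su,sv,sw,uv,uw,vw
∂2: piv[aik,ais,aiu,ako,aku,asv,auw,eik,eiv,eos,esv,iko,iow,kow,svw] rk=15  ker:iku
rk∂_2=15

rank∂_2=15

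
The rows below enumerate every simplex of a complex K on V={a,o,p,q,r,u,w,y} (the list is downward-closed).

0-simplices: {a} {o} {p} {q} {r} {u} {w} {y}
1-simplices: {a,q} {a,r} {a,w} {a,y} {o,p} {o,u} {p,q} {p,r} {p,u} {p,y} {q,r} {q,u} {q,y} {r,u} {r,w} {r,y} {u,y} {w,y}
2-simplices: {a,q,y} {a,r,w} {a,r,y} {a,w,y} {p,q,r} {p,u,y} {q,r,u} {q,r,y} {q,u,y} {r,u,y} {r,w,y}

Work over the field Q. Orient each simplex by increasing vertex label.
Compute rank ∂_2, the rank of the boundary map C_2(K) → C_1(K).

rank∂_2=9

n_0=8 n_1=18 n_2=11  [Q]
∂1: piv[aq,ar,aw,ay,op,ou,pq] rk=7  ker:pr,pu,py,qr,qu,qy,ru,rw,ry,uy,wy
∂2: piv[aqy,arw,ary,awy,pqr,puy,qru,qry,quy] rk=9  ker:ruy,rwy
rk∂_2=9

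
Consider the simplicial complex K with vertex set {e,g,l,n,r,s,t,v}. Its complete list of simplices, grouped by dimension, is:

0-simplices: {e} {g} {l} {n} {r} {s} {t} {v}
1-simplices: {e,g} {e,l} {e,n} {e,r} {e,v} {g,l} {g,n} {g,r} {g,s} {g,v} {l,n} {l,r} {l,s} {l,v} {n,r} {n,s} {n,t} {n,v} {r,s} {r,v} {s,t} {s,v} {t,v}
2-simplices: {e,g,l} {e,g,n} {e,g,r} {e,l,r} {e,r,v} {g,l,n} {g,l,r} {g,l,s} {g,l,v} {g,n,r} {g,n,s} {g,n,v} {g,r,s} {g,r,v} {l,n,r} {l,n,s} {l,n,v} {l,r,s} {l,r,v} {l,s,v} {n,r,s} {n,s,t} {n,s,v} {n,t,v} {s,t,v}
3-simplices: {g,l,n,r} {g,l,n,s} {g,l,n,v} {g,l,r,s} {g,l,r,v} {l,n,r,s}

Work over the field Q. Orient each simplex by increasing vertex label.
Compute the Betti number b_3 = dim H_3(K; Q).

b_3=0

n_0=8 n_1=23 n_2=25 n_3=6  [Q]
∂1: piv[eg,el,en,er,ev,gs,nt] rk=7  ker:gl,gn,gr,gv,ln,lr,ls,lv,nr,ns,nv,rs,rv,st,sv,tv
∂2: piv[egl,egn,egr,elr,erv,gln,gls,glv,gnr,gns,gnv,grs,grv,lsv,nst,ntv] rk=16  ker:glr,lnr,lns,lnv,lrs,lrv,nrs,nsv,stv
∂3: piv[glnr,glns,glnv,glrs,glrv,lnrs] rk=6
b_3=(6−6)−0=0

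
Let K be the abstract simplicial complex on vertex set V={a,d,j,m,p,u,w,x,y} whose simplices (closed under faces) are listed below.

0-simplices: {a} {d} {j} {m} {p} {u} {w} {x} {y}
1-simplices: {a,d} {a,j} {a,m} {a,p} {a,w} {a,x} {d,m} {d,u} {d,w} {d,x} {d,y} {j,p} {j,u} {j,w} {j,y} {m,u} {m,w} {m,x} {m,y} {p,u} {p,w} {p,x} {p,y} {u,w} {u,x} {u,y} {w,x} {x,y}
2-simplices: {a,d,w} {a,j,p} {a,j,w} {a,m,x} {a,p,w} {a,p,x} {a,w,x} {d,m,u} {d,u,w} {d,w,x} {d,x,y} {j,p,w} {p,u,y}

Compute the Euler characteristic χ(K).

χ(K)=-6

n_0=9 n_1=28 n_2=13
χ=+9−28+13=-6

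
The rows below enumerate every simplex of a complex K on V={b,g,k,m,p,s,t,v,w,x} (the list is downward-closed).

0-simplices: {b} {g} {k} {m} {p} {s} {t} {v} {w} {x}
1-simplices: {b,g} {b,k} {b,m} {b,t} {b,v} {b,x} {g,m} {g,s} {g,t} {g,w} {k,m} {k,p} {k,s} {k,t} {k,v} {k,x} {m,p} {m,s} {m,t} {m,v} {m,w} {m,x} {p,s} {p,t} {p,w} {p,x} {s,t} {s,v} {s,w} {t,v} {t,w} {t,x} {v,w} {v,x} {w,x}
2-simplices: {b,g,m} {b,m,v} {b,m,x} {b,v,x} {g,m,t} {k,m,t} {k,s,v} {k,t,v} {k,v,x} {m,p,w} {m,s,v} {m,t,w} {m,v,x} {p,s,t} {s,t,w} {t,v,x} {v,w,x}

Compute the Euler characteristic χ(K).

χ(K)=-8

n_0=10 n_1=35 n_2=17
χ=+10−35+17=-8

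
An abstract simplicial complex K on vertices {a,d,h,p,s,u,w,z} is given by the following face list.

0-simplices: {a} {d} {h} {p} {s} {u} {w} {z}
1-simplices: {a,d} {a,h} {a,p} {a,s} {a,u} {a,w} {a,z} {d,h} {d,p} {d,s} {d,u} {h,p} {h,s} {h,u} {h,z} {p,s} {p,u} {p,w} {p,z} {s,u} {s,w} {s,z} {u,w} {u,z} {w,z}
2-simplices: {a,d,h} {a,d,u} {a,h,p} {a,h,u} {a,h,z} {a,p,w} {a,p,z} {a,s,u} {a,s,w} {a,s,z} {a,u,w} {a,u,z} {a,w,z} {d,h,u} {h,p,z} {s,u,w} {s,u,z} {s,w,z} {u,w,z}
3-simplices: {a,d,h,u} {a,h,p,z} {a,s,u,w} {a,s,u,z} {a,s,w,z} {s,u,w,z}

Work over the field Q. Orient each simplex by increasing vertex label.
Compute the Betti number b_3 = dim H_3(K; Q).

n_0=8 n_1=25 n_2=19 n_3=6  [Q]
∂1: piv[ad,ah,ap,as,au,aw,az] rk=7  ker:dh,dp,ds,du,hp,hs,hu,hz,ps,pu,pw,pz,su,sw,sz,uw,uz,wz
∂2: piv[adh,adu,ahp,ahu,ahz,apw,apz,asu,asw,asz,auw,auz,awz] rk=13  ker:dhu,hpz,suw,suz,swz,uwz
∂3: piv[adhu,ahpz,asuw,asuz,aswz,suwz] rk=6
b_3=(6−6)−0=0

b_3=0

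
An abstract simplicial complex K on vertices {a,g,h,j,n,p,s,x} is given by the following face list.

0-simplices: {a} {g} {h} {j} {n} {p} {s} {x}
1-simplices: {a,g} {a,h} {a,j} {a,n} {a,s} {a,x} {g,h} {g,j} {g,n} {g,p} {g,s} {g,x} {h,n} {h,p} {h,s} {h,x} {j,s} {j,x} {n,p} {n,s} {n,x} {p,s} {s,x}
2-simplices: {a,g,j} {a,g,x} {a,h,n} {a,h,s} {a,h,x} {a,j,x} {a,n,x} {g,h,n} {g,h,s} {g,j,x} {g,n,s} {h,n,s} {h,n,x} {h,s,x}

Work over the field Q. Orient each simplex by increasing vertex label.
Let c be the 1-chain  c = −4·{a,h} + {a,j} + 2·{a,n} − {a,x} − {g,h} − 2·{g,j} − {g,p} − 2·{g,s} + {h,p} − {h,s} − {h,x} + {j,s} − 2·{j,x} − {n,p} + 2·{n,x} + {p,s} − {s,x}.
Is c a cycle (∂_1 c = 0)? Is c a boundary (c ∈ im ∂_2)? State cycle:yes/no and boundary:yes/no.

cycle:no boundary:no

n_0=8 n_1=23 n_2=14  [Q]
∂1: piv[ag,ah,aj,an,as,ax,gp] rk=7  ker:gh,gj,gn,gs,gx,hn,hp,hs,hx,js,jx,np,ns,nx,ps,sx
∂2: piv[agj,agx,ahn,ahs,ahx,ajx,anx,ghn,ghs,gns,hsx] rk=11  ker:gjx,hns,hnx
∂1c = 2·{a} + 6·{g} − 4·{h} + {n} − 2·{p} − 3·{x}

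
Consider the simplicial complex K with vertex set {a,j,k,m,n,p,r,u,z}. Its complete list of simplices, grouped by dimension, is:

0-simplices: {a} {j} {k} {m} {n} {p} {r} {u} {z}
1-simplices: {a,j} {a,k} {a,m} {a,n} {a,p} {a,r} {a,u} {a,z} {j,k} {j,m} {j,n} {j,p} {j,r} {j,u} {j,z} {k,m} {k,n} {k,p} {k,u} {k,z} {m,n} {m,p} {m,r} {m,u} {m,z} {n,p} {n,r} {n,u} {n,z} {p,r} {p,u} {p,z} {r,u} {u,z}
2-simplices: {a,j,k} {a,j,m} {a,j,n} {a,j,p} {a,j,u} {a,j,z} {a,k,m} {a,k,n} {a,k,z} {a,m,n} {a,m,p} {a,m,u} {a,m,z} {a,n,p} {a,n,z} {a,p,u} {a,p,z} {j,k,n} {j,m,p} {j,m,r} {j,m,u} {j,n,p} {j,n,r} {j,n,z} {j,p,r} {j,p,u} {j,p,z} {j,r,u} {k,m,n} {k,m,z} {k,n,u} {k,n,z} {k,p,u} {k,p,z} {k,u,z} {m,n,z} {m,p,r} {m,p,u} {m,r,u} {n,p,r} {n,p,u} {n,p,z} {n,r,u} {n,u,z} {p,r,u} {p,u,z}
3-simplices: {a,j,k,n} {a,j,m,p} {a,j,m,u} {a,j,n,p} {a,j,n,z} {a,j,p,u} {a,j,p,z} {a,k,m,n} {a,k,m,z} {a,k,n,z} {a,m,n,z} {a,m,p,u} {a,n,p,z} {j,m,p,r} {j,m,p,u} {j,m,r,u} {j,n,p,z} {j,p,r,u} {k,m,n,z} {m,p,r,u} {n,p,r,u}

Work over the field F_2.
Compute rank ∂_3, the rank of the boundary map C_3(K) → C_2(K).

rank∂_3=17

n_0=9 n_1=34 n_2=46 n_3=21  [Z2]
∂1: piv[aj,ak,am,an,ap,ar,au,az] rk=8  ker:jk,jm,jn,jp,jr,ju,jz,km,kn,kp,ku,kz,mn,mp,mr,mu,mz,np,nr,nu,nz,pr,pu,pz,ru,uz
∂2: piv[ajk,ajm,ajn,ajp,aju,ajz,akm,akn,akz,amn,amp,amu,amz,anp,anz,apu,apz,jmr,jnr,jpr,jru,knu,kpu,kpz,kuz] rk=25  ker:jkn,jmp,jmu,jnp,jnz,jpu,jpz,kmn,kmz,knz,mnz,mpr,mpu,mru,npr,npu,npz,nru,nuz,pru,puz
∂3: piv[ajkn,ajmp,ajmu,ajnp,ajnz,ajpu,ajpz,akmn,akmz,aknz,amnz,ampu,anpz,jmpr,jmru,jpru,npru] rk=17  ker:jmpu,jnpz,kmnz,mpru
rk∂_3=17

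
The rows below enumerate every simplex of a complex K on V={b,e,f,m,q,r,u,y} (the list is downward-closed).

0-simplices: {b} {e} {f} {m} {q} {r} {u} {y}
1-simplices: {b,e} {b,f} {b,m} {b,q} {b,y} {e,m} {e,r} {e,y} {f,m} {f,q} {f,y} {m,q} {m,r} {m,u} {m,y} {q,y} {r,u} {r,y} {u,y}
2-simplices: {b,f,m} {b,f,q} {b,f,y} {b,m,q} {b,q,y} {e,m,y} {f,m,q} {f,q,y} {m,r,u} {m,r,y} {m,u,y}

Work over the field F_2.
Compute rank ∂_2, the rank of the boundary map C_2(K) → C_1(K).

n_0=8 n_1=19 n_2=11  [Z2]
∂1: piv[be,bf,bm,bq,by,er,mu] rk=7  ker:em,ey,fm,fq,fy,mq,mr,my,qy,ru,ry,uy
∂2: piv[bfm,bfq,bfy,bmq,bqy,emy,mru,mry,muy] rk=9  ker:fmq,fqy
rk∂_2=9

rank∂_2=9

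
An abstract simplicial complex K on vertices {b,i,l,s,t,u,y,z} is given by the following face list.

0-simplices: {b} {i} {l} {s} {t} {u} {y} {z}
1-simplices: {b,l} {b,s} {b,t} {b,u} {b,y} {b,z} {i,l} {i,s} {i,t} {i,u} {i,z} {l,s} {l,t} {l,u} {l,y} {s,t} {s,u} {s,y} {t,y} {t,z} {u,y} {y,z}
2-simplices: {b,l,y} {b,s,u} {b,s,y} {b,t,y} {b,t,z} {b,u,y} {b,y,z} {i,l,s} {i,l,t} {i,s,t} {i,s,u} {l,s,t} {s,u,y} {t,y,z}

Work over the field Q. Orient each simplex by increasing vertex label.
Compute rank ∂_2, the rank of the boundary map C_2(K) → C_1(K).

rank∂_2=11

n_0=8 n_1=22 n_2=14  [Q]
∂1: piv[bl,bs,bt,bu,by,bz,il] rk=7  ker:is,it,iu,iz,ls,lt,lu,ly,st,su,sy,ty,tz,uy,yz
∂2: piv[bly,bsu,bsy,bty,btz,buy,byz,ils,ilt,ist,isu] rk=11  ker:lst,suy,tyz
rk∂_2=11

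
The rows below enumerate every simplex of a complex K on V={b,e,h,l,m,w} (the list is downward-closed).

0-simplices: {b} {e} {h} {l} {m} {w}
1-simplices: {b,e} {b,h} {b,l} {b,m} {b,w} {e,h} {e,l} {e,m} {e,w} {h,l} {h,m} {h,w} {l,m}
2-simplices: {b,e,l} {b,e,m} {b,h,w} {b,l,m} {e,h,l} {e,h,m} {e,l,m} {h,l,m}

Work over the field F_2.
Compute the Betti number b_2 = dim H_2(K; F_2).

n_0=6 n_1=13 n_2=8  [Z2]
∂1: piv[be,bh,bl,bm,bw] rk=5  ker:eh,el,em,ew,hl,hm,hw,lm
∂2: piv[bel,bem,bhw,blm,ehl,ehm] rk=6  ker:elm,hlm
b_2=(8−6)−0=2

b_2=2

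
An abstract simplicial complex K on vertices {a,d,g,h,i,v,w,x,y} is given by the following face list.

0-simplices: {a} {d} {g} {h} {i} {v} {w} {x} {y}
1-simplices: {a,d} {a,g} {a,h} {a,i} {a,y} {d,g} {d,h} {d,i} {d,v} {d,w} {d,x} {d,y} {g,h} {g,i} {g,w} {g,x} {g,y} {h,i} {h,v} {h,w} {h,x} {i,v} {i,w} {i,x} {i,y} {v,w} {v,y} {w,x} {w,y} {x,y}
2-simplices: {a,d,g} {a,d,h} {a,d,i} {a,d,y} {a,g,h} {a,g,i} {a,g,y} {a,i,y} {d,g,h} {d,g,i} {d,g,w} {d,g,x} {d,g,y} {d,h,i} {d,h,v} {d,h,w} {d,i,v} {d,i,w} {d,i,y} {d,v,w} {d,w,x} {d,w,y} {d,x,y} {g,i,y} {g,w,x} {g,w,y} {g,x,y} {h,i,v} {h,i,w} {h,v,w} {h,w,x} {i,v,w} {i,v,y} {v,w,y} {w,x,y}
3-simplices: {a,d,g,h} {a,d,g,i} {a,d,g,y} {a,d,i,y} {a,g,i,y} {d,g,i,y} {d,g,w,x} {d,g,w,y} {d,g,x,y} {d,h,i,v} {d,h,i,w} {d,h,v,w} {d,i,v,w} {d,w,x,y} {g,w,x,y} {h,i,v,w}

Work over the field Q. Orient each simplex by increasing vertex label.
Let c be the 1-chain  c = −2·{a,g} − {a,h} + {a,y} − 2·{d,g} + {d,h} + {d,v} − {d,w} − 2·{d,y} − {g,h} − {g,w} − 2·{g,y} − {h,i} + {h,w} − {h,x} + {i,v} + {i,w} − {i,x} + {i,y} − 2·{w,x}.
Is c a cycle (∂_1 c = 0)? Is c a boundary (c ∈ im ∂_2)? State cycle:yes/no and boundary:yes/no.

n_0=9 n_1=30 n_2=35 n_3=16  [Q]
∂1: piv[ad,ag,ah,ai,ay,dv,dw,dx] rk=8  ker:dg,dh,di,dy,gh,gi,gw,gx,gy,hi,hv,hw,hx,iv,iw,ix,iy,vw,vy,wx,wy,xy
∂2: piv[adg,adh,adi,ady,agh,agi,agy,aiy,dgw,dgx,dhi,dhv,dhw,div,diw,dvw,dwx,dwy,dxy,hwx,ivy] rk=21  ker:dgh,dgi,dgy,diy,giy,gwx,gwy,gxy,hiv,hiw,hvw,ivw,vwy,wxy
∂3: piv[adgh,adgi,adgy,adiy,agiy,dgwx,dgwy,dgxy,dhiv,dhiw,dhvw,divw,dwxy] rk=13  ker:dgiy,gwxy,hivw
∂1c = 2·{a} + 3·{d} − 3·{i} + 2·{v} + 2·{w} − 4·{x} − 2·{y}

cycle:no boundary:no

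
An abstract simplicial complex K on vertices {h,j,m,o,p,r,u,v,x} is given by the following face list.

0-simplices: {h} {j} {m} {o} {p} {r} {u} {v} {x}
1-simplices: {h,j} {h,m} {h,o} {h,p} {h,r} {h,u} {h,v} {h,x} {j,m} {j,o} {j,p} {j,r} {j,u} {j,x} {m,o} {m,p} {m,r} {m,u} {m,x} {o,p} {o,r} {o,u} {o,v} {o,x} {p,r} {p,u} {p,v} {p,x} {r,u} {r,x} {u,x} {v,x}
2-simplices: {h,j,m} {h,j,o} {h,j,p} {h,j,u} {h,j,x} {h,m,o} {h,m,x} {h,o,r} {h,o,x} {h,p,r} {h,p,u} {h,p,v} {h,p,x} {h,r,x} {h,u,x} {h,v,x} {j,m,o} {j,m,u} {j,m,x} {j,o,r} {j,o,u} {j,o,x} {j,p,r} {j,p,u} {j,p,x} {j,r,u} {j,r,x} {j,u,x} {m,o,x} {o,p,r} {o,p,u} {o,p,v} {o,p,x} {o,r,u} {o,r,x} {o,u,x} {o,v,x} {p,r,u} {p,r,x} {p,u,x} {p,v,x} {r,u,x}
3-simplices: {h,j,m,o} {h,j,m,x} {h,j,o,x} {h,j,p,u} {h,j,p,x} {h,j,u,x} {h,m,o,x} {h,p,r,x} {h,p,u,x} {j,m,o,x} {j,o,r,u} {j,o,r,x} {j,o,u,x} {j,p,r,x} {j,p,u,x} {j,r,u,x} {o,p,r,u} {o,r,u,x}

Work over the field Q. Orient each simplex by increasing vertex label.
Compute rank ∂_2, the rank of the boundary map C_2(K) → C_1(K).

rank∂_2=22

n_0=9 n_1=32 n_2=42 n_3=18  [Q]
∂1: piv[hj,hm,ho,hp,hr,hu,hv,hx] rk=8  ker:jm,jo,jp,jr,ju,jx,mo,mp,mr,mu,mx,op,or,ou,ov,ox,pr,pu,pv,px,ru,rx,ux,vx
∂2: piv[hjm,hjo,hjp,hju,hjx,hmo,hmx,hor,hox,hpr,hpu,hpv,hpx,hrx,hux,hvx,jmu,jor,jou,jru,opr,opv] rk=22  ker:jmo,jmx,jox,jpr,jpu,jpx,jrx,jux,mox,opu,opx,oru,orx,oux,ovx,pru,prx,pux,pvx,rux
∂3: piv[hjmo,hjmx,hjox,hjpu,hjpx,hjux,hmox,hprx,hpux,joru,jorx,joux,jprx,jrux,opru] rk=15  ker:jmox,jpux,orux
rk∂_2=22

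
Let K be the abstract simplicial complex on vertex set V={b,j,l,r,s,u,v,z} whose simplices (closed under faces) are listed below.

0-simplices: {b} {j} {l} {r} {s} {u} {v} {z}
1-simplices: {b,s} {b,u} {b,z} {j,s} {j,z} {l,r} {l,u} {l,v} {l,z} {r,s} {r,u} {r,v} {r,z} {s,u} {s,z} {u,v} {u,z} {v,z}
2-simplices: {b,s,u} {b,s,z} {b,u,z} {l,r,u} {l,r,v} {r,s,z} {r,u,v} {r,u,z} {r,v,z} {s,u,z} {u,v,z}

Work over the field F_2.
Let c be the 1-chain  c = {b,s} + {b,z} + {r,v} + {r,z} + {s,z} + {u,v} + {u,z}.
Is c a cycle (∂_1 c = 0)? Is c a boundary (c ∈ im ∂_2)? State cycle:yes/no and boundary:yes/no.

cycle:yes boundary:yes

n_0=8 n_1=18 n_2=11  [Z2]
∂1: piv[bs,bu,bz,js,lr,lu,lv] rk=7  ker:jz,lz,rs,ru,rv,rz,su,sz,uv,uz,vz
∂2: piv[bsu,bsz,buz,lru,lrv,rsz,ruv,ruz,rvz] rk=9  ker:suz,uvz
∂1c = 0
c vs im∂2: reduces to 0 ⇒ boundary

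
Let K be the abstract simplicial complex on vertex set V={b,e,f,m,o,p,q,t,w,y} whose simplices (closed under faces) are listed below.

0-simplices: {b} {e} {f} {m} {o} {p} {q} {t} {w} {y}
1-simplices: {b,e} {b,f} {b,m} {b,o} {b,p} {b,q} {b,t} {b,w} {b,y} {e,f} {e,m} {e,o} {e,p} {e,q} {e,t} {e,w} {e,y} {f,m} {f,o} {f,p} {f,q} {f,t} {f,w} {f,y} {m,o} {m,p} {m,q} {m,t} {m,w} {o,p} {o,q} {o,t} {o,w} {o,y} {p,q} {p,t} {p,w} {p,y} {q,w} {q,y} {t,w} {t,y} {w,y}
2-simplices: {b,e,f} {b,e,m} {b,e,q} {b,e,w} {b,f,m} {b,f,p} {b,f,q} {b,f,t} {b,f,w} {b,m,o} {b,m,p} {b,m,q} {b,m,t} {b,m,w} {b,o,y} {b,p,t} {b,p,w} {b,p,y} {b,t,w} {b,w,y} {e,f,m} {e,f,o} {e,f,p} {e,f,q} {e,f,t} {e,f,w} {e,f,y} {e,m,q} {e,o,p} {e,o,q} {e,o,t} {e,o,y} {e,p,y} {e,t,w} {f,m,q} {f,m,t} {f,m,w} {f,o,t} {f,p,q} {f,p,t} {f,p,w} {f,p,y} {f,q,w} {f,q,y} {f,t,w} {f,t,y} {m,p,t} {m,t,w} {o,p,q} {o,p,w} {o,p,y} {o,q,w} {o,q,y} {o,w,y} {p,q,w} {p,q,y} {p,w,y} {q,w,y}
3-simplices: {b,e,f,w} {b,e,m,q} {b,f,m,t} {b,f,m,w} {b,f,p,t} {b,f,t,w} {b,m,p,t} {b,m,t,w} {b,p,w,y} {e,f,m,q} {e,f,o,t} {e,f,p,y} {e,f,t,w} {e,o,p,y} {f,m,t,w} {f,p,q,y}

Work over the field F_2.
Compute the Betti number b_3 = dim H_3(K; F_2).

n_0=10 n_1=43 n_2=58 n_3=16  [Z2]
∂1: piv[be,bf,bm,bo,bp,bq,bt,bw,by] rk=9  ker:ef,em,eo,ep,eq,et,ew,ey,fm,fo,fp,fq,ft,fw,fy,mo,mp,mq,mt,mw,op,oq,ot,ow,oy,pq,pt,pw,py,qw,qy,tw,ty,wy
∂2: piv[bef,bem,beq,bew,bfm,bfp,bfq,bft,bfw,bmo,bmp,bmq,bmt,bmw,boy,bpt,bpw,bpy,btw,bwy,efo,efp,eft,efy,eop,eoq,eot,eoy,epy,fpq,fqw,fqy,fty,opw] rk=34  ker:efm,efq,efw,emq,etw,fmq,fmt,fmw,fot,fpt,fpw,fpy,ftw,mpt,mtw,opq,opy,oqw,oqy,owy,pqw,pqy,pwy,qwy
∂3: piv[befw,bemq,bfmt,bfmw,bfpt,bftw,bmpt,bmtw,bpwy,efmq,efot,efpy,eftw,eopy,fpqy] rk=15  ker:fmtw
b_3=(16−15)−0=1

b_3=1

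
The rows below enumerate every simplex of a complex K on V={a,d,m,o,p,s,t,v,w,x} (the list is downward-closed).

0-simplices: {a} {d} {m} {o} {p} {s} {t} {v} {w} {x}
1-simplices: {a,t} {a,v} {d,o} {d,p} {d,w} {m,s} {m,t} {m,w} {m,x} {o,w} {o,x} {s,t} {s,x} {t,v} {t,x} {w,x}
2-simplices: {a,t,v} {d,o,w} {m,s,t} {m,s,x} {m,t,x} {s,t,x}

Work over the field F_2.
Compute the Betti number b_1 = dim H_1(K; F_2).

n_0=10 n_1=16 n_2=6  [Z2]
∂1: piv[at,av,do,dp,dw,ms,mt,mw,mx] rk=9  ker:ow,ox,st,sx,tv,tx,wx
∂2: piv[atv,dow,mst,msx,mtx] rk=5  ker:stx
b_1=(16−9)−5=2

b_1=2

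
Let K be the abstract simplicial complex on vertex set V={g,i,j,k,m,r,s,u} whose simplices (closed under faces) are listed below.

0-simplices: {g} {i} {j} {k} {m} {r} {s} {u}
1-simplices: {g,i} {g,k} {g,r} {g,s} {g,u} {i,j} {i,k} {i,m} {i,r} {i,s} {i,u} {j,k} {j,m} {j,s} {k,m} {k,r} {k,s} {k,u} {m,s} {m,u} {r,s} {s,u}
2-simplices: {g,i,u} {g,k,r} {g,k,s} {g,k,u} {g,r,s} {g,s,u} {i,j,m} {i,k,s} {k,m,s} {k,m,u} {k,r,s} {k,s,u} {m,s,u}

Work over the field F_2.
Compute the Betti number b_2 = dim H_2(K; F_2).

b_2=3

n_0=8 n_1=22 n_2=13  [Z2]
∂1: piv[gi,gk,gr,gs,gu,ij,im] rk=7  ker:ik,ir,is,iu,jk,jm,js,km,kr,ks,ku,ms,mu,rs,su
∂2: piv[giu,gkr,gks,gku,grs,gsu,ijm,iks,kms,kmu] rk=10  ker:krs,ksu,msu
b_2=(13−10)−0=3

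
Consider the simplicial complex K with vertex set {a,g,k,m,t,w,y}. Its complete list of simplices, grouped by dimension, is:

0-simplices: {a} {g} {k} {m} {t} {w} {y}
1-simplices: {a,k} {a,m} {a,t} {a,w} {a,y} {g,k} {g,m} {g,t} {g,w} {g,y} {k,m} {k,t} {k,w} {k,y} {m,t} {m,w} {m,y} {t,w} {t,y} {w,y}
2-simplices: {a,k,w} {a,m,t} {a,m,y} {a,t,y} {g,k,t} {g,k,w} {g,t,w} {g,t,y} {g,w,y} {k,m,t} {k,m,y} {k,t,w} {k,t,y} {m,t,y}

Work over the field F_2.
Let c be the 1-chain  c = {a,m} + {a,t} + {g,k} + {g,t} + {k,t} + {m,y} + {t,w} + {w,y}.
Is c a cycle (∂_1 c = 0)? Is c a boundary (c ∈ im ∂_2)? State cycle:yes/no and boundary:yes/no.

n_0=7 n_1=20 n_2=14  [Z2]
∂1: piv[ak,am,at,aw,ay,gk] rk=6  ker:gm,gt,gw,gy,km,kt,kw,ky,mt,mw,my,tw,ty,wy
∂2: piv[akw,amt,amy,aty,gkt,gkw,gtw,gty,gwy,kmt,kmy] rk=11  ker:ktw,kty,mty
∂1c = 0
c vs im∂2: reduces to 0 ⇒ boundary

cycle:yes boundary:yes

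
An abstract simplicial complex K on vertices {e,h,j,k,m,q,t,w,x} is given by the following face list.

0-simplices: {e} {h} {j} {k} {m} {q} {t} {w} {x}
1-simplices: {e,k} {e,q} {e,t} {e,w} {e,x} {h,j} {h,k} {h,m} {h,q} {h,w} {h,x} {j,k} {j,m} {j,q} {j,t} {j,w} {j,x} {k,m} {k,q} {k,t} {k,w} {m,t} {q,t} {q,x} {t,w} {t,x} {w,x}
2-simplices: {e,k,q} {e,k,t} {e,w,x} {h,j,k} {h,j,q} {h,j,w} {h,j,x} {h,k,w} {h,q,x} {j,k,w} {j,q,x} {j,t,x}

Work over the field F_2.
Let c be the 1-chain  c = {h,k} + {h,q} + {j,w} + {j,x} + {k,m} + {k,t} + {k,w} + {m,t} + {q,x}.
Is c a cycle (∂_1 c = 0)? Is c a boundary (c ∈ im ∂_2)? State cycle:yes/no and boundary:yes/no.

cycle:yes boundary:no

n_0=9 n_1=27 n_2=12  [Z2]
∂1: piv[ek,eq,et,ew,ex,hj,hk,hm] rk=8  ker:hq,hw,hx,jk,jm,jq,jt,jw,jx,km,kq,kt,kw,mt,qt,qx,tw,tx,wx
∂2: piv[ekq,ekt,ewx,hjk,hjq,hjw,hjx,hkw,hqx,jtx] rk=10  ker:jkw,jqx
∂1c = 0
c vs im∂2: residual ≠ 0 ⇒ not boundary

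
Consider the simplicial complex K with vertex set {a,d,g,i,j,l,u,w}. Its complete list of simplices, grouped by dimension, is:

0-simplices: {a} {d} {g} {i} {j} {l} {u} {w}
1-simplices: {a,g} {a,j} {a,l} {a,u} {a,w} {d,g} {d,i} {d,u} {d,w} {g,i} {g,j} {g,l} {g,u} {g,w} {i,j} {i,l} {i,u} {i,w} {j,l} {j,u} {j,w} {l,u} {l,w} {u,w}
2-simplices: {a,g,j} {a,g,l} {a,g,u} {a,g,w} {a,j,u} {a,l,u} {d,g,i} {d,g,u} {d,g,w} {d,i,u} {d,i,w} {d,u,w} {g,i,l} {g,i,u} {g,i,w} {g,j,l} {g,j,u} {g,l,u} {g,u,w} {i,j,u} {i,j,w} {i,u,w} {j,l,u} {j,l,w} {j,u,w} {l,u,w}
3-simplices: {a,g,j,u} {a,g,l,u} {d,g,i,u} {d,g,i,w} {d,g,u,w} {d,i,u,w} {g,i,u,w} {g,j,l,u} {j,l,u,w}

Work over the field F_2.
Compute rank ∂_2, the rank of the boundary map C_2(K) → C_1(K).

n_0=8 n_1=24 n_2=26 n_3=9  [Z2]
∂1: piv[ag,aj,al,au,aw,dg,di] rk=7  ker:du,dw,gi,gj,gl,gu,gw,ij,il,iu,iw,jl,ju,jw,lu,lw,uw
∂2: piv[agj,agl,agu,agw,aju,alu,dgi,dgu,dgw,diu,diw,duw,gil,gjl,iju,ijw,jlw] rk=17  ker:giu,giw,gju,glu,guw,iuw,jlu,juw,luw
∂3: piv[agju,aglu,dgiu,dgiw,dguw,diuw,gjlu,jluw] rk=8  ker:giuw
rk∂_2=17

rank∂_2=17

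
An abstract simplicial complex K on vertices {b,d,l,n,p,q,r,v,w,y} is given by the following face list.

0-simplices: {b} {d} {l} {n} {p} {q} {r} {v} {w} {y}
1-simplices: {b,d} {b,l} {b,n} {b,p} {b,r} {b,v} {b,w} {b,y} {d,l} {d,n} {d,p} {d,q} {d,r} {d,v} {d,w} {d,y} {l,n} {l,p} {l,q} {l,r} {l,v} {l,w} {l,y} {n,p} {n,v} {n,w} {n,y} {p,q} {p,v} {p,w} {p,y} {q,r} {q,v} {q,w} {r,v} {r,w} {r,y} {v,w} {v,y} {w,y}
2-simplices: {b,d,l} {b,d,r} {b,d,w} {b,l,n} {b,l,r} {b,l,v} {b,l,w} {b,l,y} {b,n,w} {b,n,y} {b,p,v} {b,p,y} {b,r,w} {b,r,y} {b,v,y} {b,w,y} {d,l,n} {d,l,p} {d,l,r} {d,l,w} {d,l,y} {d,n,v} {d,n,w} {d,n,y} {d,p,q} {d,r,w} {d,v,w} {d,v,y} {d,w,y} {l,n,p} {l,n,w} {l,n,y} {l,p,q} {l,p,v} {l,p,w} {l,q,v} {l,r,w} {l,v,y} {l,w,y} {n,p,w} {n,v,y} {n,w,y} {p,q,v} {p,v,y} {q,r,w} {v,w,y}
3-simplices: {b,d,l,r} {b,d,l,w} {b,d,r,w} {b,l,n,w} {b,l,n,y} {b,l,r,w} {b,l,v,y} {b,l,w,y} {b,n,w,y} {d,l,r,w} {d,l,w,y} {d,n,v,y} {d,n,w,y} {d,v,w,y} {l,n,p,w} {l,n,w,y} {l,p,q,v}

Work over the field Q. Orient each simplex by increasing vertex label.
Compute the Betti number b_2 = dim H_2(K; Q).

b_2=2

n_0=10 n_1=40 n_2=46 n_3=17  [Q]
∂1: piv[bd,bl,bn,bp,br,bv,bw,by,dq] rk=9  ker:dl,dn,dp,dr,dv,dw,dy,ln,lp,lq,lr,lv,lw,ly,np,nv,nw,ny,pq,pv,pw,py,qr,qv,qw,rv,rw,ry,vw,vy,wy
∂2: piv[bdl,bdr,bdw,bln,blr,blv,blw,bly,bnw,bny,bpv,bpy,brw,bry,bvy,bwy,dln,dlp,dly,dnv,dpq,dvw,dvy,lnp,lpq,lpv,lpw,lqv,qrw] rk=29  ker:dlr,dlw,dnw,dny,drw,dwy,lnw,lny,lrw,lvy,lwy,npw,nvy,nwy,pqv,pvy,vwy
∂3: piv[bdlr,bdlw,bdrw,blnw,blny,blrw,blvy,blwy,bnwy,dlwy,dnvy,dnwy,dvwy,lnpw,lpqv] rk=15  ker:dlrw,lnwy
b_2=(46−29)−15=2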